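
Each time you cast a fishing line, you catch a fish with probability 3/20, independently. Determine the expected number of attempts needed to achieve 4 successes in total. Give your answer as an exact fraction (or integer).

By linearity (sum of 4 independent geometric waits), E[trials] = 4/p = 4/(3/20) = 80/3.

80/3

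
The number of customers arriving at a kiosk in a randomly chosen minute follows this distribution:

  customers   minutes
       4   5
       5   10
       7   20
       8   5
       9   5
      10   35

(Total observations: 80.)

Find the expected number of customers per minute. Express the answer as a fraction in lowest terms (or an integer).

129/16

Total = 80, so P(customers=4) = 5/80, etc.
E[X] = (1/16)·4 + (1/8)·5 + (1/4)·7 + (1/16)·8 + (1/16)·9 + (7/16)·10
     = 129/16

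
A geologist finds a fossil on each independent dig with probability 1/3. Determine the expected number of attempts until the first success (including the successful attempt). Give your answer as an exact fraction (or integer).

3

For a geometric distribution, E[trials] = 1/p = 1/(1/3) = 3.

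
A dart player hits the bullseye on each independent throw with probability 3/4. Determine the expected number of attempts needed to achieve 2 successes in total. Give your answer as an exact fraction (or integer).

By linearity (sum of 2 independent geometric waits), E[trials] = 2/p = 2/(3/4) = 8/3.

8/3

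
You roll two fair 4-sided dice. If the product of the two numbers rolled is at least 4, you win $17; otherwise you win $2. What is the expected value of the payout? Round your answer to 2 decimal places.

E[payout] = (5/16)·2 + (11/16)·17 = 197/16
≈ $12.31

$12.31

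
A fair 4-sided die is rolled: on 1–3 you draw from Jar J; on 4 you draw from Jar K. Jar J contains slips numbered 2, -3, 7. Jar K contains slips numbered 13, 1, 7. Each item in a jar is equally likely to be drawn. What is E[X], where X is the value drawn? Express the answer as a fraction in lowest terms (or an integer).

13/4

E[X | Jar J] = (2 − 3 + 7)/3 = 2
E[X | Jar K] = (13 + 1 + 7)/3 = 7
E[X] = (3/4)·2 + (1/4)·7 = 13/4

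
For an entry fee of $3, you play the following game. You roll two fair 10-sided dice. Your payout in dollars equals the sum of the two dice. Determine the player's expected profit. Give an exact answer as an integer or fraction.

$8

Distribution of the sum of the two dice: 2 w.p. 1/100, 3 w.p. 1/50, 4 w.p. 3/100, 5 w.p. 1/25, 6 w.p. 1/20, 7 w.p. 3/50, …
E[payout] = (1/100)·2 + (1/50)·3 + (3/100)·4 + (1/25)·5 + (1/20)·6 + (3/50)·7 + (7/100)·8 + (2/25)·9 + (9/100)·10 + (1/10)·11 + (9/100)·12 + (2/25)·13 + (7/100)·14 + (3/50)·15 + (1/20)·16 + (1/25)·17 + (3/100)·18 + (1/50)·19 + (1/100)·20 = 11
Expected profit = 11 − 3 = 8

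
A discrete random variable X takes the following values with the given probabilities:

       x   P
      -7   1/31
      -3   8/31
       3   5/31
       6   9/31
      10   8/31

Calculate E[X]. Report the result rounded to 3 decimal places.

3.806

E[X] = (1/31)·(-7) + (8/31)·(-3) + (5/31)·3 + (9/31)·6 + (8/31)·10
     = 118/31 ≈ 3.806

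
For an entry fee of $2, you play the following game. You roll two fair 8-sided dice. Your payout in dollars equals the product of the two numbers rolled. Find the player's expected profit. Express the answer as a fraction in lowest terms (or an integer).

Distribution of the product of the two numbers rolled: 1 w.p. 1/64, 2 w.p. 1/32, 3 w.p. 1/32, 4 w.p. 3/64, 5 w.p. 1/32, 6 w.p. 1/16, …
E[payout] = (1/64)·1 + (1/32)·2 + (1/32)·3 + (3/64)·4 + (1/32)·5 + (1/16)·6 + (1/32)·7 + (1/16)·8 + (1/64)·9 + (1/32)·10 + (1/16)·12 + (1/32)·14 + (1/32)·15 + (3/64)·16 + (1/32)·18 + (1/32)·20 + (1/32)·21 + (1/16)·24 + (1/64)·25 + (1/32)·28 + (1/32)·30 + (1/32)·32 + (1/32)·35 + (1/64)·36 + (1/32)·40 + (1/32)·42 + (1/32)·48 + (1/64)·49 + (1/32)·56 + (1/64)·64 = 81/4
Expected profit = 81/4 − 2 = 73/4

73/4 dollars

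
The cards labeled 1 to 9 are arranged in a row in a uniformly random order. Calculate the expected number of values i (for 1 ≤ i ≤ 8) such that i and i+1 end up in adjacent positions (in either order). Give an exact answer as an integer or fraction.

For each i ∈ {1,…,8}, let Xᵢ = 1 if i and i+1 are adjacent. P(Xᵢ=1) = 2·(9−1)!/9! = 2/9.
By linearity, E[ΣXᵢ] = (8)·(2/9) = 16/9.

16/9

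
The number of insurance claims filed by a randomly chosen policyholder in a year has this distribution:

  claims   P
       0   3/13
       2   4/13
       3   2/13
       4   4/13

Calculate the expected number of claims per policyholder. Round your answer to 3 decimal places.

E[X] = (3/13)·0 + (4/13)·2 + (2/13)·3 + (4/13)·4
     = 30/13 ≈ 2.308

2.308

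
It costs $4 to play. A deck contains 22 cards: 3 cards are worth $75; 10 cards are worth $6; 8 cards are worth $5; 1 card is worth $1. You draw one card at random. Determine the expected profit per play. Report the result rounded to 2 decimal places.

$10.82

E[payout] = (3/22)·75 + (10/22)·6 + (8/22)·5 + (1/22)·1 = 163/11
Expected profit = 163/11 − 4 = 119/11 ≈ $10.82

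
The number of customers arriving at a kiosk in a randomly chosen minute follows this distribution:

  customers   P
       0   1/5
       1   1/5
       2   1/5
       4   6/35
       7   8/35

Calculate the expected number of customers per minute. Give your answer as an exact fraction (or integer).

E[X] = (1/5)·0 + (1/5)·1 + (1/5)·2 + (6/35)·4 + (8/35)·7
     = 101/35

101/35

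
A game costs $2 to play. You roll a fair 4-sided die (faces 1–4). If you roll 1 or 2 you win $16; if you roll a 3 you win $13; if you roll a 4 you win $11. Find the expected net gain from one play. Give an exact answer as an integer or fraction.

E[payout] = (1/4)·11 + (1/4)·13 + (1/2)·16 = 14
Expected profit = 14 − 2 = 12

$12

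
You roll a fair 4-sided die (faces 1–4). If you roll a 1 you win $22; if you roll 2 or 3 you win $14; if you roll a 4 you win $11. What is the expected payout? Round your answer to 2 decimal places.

E[payout] = (1/4)·11 + (1/2)·14 + (1/4)·22 = 61/4
≈ $15.25

$15.25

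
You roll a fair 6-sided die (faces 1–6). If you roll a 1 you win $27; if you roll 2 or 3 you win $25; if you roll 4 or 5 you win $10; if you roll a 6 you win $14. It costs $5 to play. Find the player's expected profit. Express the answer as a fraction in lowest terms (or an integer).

E[payout] = (1/3)·10 + (1/6)·14 + (1/3)·25 + (1/6)·27 = 37/2
Expected profit = 37/2 − 5 = 27/2

27/2 dollars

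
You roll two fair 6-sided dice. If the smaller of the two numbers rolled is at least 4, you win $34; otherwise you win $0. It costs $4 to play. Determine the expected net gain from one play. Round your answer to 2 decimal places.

E[payout] = (3/4)·0 + (1/4)·34 = 17/2
Expected profit = 17/2 − 4 = 9/2 ≈ $4.50

$4.50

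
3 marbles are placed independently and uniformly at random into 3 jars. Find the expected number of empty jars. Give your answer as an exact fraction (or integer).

8/9

Let Xⱼ=1 if jar j is empty. P(Xⱼ=1) = ((3-1)/3)^3 = 8/27.
By linearity, E[#empty] = 3·8/27 = 8/9.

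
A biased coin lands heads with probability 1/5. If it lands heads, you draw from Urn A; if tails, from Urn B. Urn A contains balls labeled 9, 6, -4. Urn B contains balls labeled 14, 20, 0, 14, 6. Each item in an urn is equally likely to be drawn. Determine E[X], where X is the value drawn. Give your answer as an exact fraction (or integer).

E[X | Urn A] = (9 + 6 − 4)/3 = 11/3
E[X | Urn B] = (14 + 20 + 0 + 14 + 6)/5 = 54/5
E[X] = (1/5)·11/3 + (4/5)·54/5 = 703/75

703/75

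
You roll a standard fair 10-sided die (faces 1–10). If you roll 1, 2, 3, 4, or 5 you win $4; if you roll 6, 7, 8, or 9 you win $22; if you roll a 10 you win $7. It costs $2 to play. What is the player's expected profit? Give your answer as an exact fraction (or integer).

19/2 dollars

E[payout] = (1/2)·4 + (1/10)·7 + (2/5)·22 = 23/2
Expected profit = 23/2 − 2 = 19/2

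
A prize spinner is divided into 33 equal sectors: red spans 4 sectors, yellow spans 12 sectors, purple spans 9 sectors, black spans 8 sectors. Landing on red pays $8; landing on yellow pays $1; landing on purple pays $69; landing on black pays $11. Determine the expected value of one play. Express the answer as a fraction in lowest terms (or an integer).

251/11 dollars

E[payout] = (4/33)·8 + (12/33)·1 + (9/33)·69 + (8/33)·11 = 251/11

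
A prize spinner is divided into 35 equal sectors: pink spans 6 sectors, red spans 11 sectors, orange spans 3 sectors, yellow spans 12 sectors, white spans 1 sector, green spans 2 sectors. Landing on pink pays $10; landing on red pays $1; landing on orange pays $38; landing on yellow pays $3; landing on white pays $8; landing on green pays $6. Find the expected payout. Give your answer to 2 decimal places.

$6.89

E[payout] = (6/35)·10 + (11/35)·1 + (3/35)·38 + (12/35)·3 + (1/35)·8 + (2/35)·6 = 241/35
≈ $6.89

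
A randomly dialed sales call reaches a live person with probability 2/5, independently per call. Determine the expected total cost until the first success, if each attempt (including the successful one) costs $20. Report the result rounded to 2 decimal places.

E[#attempts] = 1/p = 5/2; E[cost] = 20·5/2 = 50.
≈ 50.00

$50.00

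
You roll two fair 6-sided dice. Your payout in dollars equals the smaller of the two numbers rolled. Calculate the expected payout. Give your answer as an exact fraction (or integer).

Distribution of the smaller of the two numbers rolled: 1 w.p. 11/36, 2 w.p. 1/4, 3 w.p. 7/36, 4 w.p. 5/36, 5 w.p. 1/12, 6 w.p. 1/36
E[payout] = (11/36)·1 + (1/4)·2 + (7/36)·3 + (5/36)·4 + (1/12)·5 + (1/36)·6 = 91/36

91/36 dollars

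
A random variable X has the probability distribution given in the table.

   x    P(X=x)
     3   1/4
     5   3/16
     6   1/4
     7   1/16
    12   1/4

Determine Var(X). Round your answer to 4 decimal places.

11.1094

E[X] = (1/4)·3 + (3/16)·5 + (1/4)·6 + (1/16)·7 + (1/4)·12 = 53/8
E[X²] = (1/4)·9 + (3/16)·25 + (1/4)·36 + (1/16)·49 + (1/4)·144 = 55
Var(X) = 55 − (53/8)² = 711/64 ≈ 11.1094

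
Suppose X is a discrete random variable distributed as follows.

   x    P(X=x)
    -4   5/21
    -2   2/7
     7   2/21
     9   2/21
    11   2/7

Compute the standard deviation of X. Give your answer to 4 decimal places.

E[X] = 22/7, E[X²] = 1090/21
Var(X) = E[X²] − (E[X])² = 1090/21 − 484/49 = 6178/147
SD(X) = √(6178/147) ≈ 6.4828

6.4828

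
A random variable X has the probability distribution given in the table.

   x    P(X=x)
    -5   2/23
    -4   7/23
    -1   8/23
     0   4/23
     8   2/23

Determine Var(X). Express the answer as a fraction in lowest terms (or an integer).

5954/529

E[X] = (2/23)·(-5) + (7/23)·(-4) + (8/23)·(-1) + (4/23)·0 + (2/23)·8 = -30/23
E[X²] = (2/23)·25 + (7/23)·16 + (8/23)·1 + (4/23)·0 + (2/23)·64 = 298/23
Var(X) = 298/23 − (-30/23)² = 5954/529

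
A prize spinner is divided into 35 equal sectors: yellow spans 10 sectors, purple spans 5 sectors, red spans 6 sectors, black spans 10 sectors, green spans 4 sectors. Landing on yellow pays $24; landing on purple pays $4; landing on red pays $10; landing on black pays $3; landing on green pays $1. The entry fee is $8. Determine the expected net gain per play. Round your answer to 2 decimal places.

E[payout] = (10/35)·24 + (5/35)·4 + (6/35)·10 + (10/35)·3 + (4/35)·1 = 354/35
Expected profit = 354/35 − 8 = 74/35 ≈ $2.11

$2.11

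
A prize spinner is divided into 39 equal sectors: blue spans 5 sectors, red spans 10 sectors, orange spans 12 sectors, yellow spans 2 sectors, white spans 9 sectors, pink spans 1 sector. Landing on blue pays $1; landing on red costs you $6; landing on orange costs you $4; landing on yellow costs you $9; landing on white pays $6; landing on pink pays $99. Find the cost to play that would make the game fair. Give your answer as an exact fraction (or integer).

32/39 dollars

E[payout] = (5/39)·1 + (10/39)·(-6) + (12/39)·(-4) + (2/39)·(-9) + (9/39)·6 + (1/39)·99 = 32/39
Fair fee = E[payout] = 32/39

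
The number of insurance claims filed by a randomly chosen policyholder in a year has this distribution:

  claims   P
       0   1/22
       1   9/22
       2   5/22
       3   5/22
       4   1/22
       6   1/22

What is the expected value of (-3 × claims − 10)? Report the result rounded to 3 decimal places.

-16.000

E[-3x-10] = (1/22)·(-10) + (9/22)·(-13) + (5/22)·(-16) + (5/22)·(-19) + (1/22)·(-22) + (1/22)·(-28)
     = -16 ≈ -16.000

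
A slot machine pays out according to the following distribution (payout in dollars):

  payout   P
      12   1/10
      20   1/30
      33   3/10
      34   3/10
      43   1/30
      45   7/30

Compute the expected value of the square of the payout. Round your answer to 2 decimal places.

1235.37

E[X²] = (1/10)·144 + (1/30)·400 + (3/10)·1089 + (3/10)·1156 + (1/30)·1849 + (7/30)·2025
     = 37061/30 ≈ 1235.37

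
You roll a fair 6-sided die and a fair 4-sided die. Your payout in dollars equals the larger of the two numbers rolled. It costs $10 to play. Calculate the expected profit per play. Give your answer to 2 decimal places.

Distribution of the larger of the two numbers rolled: 1 w.p. 1/24, 2 w.p. 1/8, 3 w.p. 5/24, 4 w.p. 7/24, 5 w.p. 1/6, 6 w.p. 1/6
E[payout] = (1/24)·1 + (1/8)·2 + (5/24)·3 + (7/24)·4 + (1/6)·5 + (1/6)·6 = 47/12
Expected profit = 47/12 − 10 = -73/12 ≈ -$6.08

-$6.08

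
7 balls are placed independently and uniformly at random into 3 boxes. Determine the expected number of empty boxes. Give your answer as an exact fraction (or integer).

128/729

Let Xⱼ=1 if box j is empty. P(Xⱼ=1) = ((3-1)/3)^7 = 128/2187.
By linearity, E[#empty] = 3·128/2187 = 128/729.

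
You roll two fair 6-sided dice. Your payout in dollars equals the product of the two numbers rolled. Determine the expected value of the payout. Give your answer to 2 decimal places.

$12.25

Distribution of the product of the two numbers rolled: 1 w.p. 1/36, 2 w.p. 1/18, 3 w.p. 1/18, 4 w.p. 1/12, 5 w.p. 1/18, 6 w.p. 1/9, …
E[payout] = (1/36)·1 + (1/18)·2 + (1/18)·3 + (1/12)·4 + (1/18)·5 + (1/9)·6 + (1/18)·8 + (1/36)·9 + (1/18)·10 + (1/9)·12 + (1/18)·15 + (1/36)·16 + (1/18)·18 + (1/18)·20 + (1/18)·24 + (1/36)·25 + (1/18)·30 + (1/36)·36 = 49/4
≈ $12.25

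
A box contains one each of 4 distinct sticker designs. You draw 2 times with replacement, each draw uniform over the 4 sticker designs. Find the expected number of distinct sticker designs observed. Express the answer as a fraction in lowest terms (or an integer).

Let Xⱼ=1 if type j appears at least once. P(Xⱼ=1) = 1 − ((4−1)/4)^2 = 7/16.
E[#distinct] = 4·7/16 = 7/4.

7/4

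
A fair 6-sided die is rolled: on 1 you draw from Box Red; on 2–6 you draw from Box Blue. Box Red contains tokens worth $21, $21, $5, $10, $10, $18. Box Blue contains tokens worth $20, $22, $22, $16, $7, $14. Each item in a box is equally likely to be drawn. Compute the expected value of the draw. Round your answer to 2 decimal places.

E[X | Box Red] = (21 + 21 + 5 + 10 + 10 + 18)/6 = 85/6
E[X | Box Blue] = (20 + 22 + 22 + 16 + 7 + 14)/6 = 101/6
E[X] = (1/6)·85/6 + (5/6)·101/6 = 295/18 ≈ 16.39

$16.39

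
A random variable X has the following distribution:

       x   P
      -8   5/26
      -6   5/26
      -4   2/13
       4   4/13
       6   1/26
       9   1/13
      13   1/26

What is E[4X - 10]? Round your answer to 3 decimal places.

-12.615

E[4x-10] = (5/26)·(-42) + (5/26)·(-34) + (2/13)·(-26) + (4/13)·6 + (1/26)·14 + (1/13)·26 + (1/26)·42
     = -164/13 ≈ -12.615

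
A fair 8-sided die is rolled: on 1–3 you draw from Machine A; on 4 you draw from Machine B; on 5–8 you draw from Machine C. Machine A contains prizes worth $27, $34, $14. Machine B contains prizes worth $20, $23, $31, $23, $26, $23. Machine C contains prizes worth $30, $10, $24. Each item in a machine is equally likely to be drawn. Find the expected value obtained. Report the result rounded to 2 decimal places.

E[X | Machine A] = (27 + 34 + 14)/3 = 25
E[X | Machine B] = (20 + 23 + 31 + 23 + 26 + 23)/6 = 73/3
E[X | Machine C] = (30 + 10 + 24)/3 = 64/3
E[X] = (3/8)·25 + (1/8)·73/3 + (1/2)·64/3 = 277/12 ≈ 23.08

$23.08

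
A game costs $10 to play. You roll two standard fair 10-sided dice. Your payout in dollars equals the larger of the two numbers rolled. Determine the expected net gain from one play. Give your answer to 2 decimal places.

Distribution of the larger of the two numbers rolled: 1 w.p. 1/100, 2 w.p. 3/100, 3 w.p. 1/20, 4 w.p. 7/100, 5 w.p. 9/100, 6 w.p. 11/100, …
E[payout] = (1/100)·1 + (3/100)·2 + (1/20)·3 + (7/100)·4 + (9/100)·5 + (11/100)·6 + (13/100)·7 + (3/20)·8 + (17/100)·9 + (19/100)·10 = 143/20
Expected profit = 143/20 − 10 = -57/20 ≈ -$2.85

-$2.85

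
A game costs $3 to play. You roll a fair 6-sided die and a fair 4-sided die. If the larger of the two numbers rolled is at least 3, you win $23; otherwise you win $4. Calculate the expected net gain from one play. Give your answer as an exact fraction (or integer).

E[payout] = (1/6)·4 + (5/6)·23 = 119/6
Expected profit = 119/6 − 3 = 101/6

101/6 dollars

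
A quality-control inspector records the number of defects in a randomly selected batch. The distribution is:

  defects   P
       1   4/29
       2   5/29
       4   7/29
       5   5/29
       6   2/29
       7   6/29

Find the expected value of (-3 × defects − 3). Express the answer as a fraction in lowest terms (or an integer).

E[-3x-3] = (4/29)·(-6) + (5/29)·(-9) + (7/29)·(-15) + (5/29)·(-18) + (2/29)·(-21) + (6/29)·(-24)
     = -450/29

-450/29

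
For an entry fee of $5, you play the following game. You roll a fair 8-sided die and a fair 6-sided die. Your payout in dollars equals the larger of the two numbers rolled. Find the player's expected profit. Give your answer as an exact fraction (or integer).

Distribution of the larger of the two numbers rolled: 1 w.p. 1/48, 2 w.p. 1/16, 3 w.p. 5/48, 4 w.p. 7/48, 5 w.p. 3/16, 6 w.p. 11/48, …
E[payout] = (1/48)·1 + (1/16)·2 + (5/48)·3 + (7/48)·4 + (3/16)·5 + (11/48)·6 + (1/8)·7 + (1/8)·8 = 251/48
Expected profit = 251/48 − 5 = 11/48

11/48 dollars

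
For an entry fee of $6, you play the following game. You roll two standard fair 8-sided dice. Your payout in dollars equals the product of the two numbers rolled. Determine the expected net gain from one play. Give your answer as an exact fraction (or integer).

Distribution of the product of the two numbers rolled: 1 w.p. 1/64, 2 w.p. 1/32, 3 w.p. 1/32, 4 w.p. 3/64, 5 w.p. 1/32, 6 w.p. 1/16, …
E[payout] = (1/64)·1 + (1/32)·2 + (1/32)·3 + (3/64)·4 + (1/32)·5 + (1/16)·6 + (1/32)·7 + (1/16)·8 + (1/64)·9 + (1/32)·10 + (1/16)·12 + (1/32)·14 + (1/32)·15 + (3/64)·16 + (1/32)·18 + (1/32)·20 + (1/32)·21 + (1/16)·24 + (1/64)·25 + (1/32)·28 + (1/32)·30 + (1/32)·32 + (1/32)·35 + (1/64)·36 + (1/32)·40 + (1/32)·42 + (1/32)·48 + (1/64)·49 + (1/32)·56 + (1/64)·64 = 81/4
Expected profit = 81/4 − 6 = 57/4

57/4 dollars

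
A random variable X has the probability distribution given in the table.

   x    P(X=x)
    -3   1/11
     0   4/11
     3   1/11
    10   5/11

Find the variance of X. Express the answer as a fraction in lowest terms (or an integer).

E[X] = (1/11)·(-3) + (4/11)·0 + (1/11)·3 + (5/11)·10 = 50/11
E[X²] = (1/11)·9 + (4/11)·0 + (1/11)·9 + (5/11)·100 = 518/11
Var(X) = 518/11 − (50/11)² = 3198/121

3198/121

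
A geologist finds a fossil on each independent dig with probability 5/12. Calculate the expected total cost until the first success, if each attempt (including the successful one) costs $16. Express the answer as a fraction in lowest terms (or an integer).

192/5 dollars

E[#attempts] = 1/p = 12/5; E[cost] = 16·12/5 = 192/5.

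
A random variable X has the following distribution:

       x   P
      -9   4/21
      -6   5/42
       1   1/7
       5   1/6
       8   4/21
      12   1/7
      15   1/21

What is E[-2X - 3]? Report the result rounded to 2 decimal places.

-8.00

E[-2x-3] = (4/21)·15 + (5/42)·9 + (1/7)·(-5) + (1/6)·(-13) + (4/21)·(-19) + (1/7)·(-27) + (1/21)·(-33)
     = -8 ≈ -8.00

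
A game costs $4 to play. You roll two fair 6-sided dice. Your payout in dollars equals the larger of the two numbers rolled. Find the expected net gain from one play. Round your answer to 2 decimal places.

Distribution of the larger of the two numbers rolled: 1 w.p. 1/36, 2 w.p. 1/12, 3 w.p. 5/36, 4 w.p. 7/36, 5 w.p. 1/4, 6 w.p. 11/36
E[payout] = (1/36)·1 + (1/12)·2 + (5/36)·3 + (7/36)·4 + (1/4)·5 + (11/36)·6 = 161/36
Expected profit = 161/36 − 4 = 17/36 ≈ $0.47

$0.47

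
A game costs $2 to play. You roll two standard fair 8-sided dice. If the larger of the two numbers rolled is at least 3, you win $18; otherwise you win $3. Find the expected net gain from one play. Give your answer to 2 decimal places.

$15.06

E[payout] = (1/16)·3 + (15/16)·18 = 273/16
Expected profit = 273/16 − 2 = 241/16 ≈ $15.06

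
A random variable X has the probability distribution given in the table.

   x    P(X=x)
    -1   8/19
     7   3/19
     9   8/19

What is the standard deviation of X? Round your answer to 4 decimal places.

E[X] = 85/19, E[X²] = 803/19
Var(X) = E[X²] − (E[X])² = 803/19 − 7225/361 = 8032/361
SD(X) = √(8032/361) ≈ 4.7169

4.7169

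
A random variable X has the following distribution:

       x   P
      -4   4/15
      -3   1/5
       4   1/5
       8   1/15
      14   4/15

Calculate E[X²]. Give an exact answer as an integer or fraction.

E[X²] = (4/15)·16 + (1/5)·9 + (1/5)·16 + (1/15)·64 + (4/15)·196
     = 329/5

329/5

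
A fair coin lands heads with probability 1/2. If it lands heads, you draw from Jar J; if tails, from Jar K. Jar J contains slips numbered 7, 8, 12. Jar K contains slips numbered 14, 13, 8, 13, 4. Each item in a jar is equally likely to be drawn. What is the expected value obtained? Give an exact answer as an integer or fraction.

E[X | Jar J] = (7 + 8 + 12)/3 = 9
E[X | Jar K] = (14 + 13 + 8 + 13 + 4)/5 = 52/5
E[X] = (1/2)·9 + (1/2)·52/5 = 97/10

97/10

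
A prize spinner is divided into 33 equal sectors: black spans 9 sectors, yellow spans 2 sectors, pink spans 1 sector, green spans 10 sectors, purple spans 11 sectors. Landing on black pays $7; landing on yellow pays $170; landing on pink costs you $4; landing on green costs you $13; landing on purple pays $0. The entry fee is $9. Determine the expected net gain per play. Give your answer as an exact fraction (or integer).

-28/33 dollars

E[payout] = (9/33)·7 + (2/33)·170 + (1/33)·(-4) + (10/33)·(-13) + (11/33)·0 = 269/33
Expected profit = 269/33 − 9 = -28/33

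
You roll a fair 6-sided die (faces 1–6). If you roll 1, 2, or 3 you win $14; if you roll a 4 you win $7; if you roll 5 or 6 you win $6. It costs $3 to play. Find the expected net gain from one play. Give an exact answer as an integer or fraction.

E[payout] = (1/3)·6 + (1/6)·7 + (1/2)·14 = 61/6
Expected profit = 61/6 − 3 = 43/6

43/6 dollars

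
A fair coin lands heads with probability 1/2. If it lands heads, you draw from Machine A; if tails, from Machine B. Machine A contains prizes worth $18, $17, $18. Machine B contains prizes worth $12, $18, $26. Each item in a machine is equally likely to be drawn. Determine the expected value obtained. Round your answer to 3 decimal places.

$18.167

E[X | Machine A] = (18 + 17 + 18)/3 = 53/3
E[X | Machine B] = (12 + 18 + 26)/3 = 56/3
E[X] = (1/2)·53/3 + (1/2)·56/3 = 109/6 ≈ 18.167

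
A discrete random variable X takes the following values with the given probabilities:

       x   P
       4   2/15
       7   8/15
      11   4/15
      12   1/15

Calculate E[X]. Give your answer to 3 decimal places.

8.000

E[X] = (2/15)·4 + (8/15)·7 + (4/15)·11 + (1/15)·12
     = 8 ≈ 8.000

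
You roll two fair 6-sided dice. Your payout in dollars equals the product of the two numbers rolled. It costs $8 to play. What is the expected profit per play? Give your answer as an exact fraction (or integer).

Distribution of the product of the two numbers rolled: 1 w.p. 1/36, 2 w.p. 1/18, 3 w.p. 1/18, 4 w.p. 1/12, 5 w.p. 1/18, 6 w.p. 1/9, …
E[payout] = (1/36)·1 + (1/18)·2 + (1/18)·3 + (1/12)·4 + (1/18)·5 + (1/9)·6 + (1/18)·8 + (1/36)·9 + (1/18)·10 + (1/9)·12 + (1/18)·15 + (1/36)·16 + (1/18)·18 + (1/18)·20 + (1/18)·24 + (1/36)·25 + (1/18)·30 + (1/36)·36 = 49/4
Expected profit = 49/4 − 8 = 17/4

17/4 dollars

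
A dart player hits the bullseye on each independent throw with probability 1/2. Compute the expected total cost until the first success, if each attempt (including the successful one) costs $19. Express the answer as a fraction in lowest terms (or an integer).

E[#attempts] = 1/p = 2; E[cost] = 19·2 = 38.

$38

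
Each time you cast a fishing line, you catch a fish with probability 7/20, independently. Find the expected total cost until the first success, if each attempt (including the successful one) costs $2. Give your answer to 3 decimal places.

E[#attempts] = 1/p = 20/7; E[cost] = 2·20/7 = 40/7.
≈ 5.714

$5.714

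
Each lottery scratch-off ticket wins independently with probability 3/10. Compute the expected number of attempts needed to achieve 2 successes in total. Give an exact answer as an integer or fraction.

20/3

By linearity (sum of 2 independent geometric waits), E[trials] = 2/p = 2/(3/10) = 20/3.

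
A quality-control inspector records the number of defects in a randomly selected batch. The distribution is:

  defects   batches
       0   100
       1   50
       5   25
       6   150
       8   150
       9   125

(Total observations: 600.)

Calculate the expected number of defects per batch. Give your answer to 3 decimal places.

5.667

Total = 600, so P(defects=0) = 100/600, etc.
E[X] = (1/6)·0 + (1/12)·1 + (1/24)·5 + (1/4)·6 + (1/4)·8 + (5/24)·9
     = 17/3 ≈ 5.667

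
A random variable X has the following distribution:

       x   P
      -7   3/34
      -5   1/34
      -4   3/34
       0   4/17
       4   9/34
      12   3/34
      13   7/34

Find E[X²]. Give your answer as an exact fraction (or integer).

E[X²] = (3/34)·49 + (1/34)·25 + (3/34)·16 + (4/17)·0 + (9/34)·16 + (3/34)·144 + (7/34)·169
     = 1979/34

1979/34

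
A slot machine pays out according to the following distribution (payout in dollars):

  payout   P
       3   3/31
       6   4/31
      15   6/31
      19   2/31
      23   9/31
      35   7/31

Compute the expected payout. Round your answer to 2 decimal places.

$19.77

E[X] = (3/31)·3 + (4/31)·6 + (6/31)·15 + (2/31)·19 + (9/31)·23 + (7/31)·35
     = 613/31 ≈ 19.77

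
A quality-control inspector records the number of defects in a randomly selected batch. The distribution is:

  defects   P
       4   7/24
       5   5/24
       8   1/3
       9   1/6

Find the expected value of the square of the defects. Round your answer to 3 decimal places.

E[X²] = (7/24)·16 + (5/24)·25 + (1/3)·64 + (1/6)·81
     = 1073/24 ≈ 44.708

44.708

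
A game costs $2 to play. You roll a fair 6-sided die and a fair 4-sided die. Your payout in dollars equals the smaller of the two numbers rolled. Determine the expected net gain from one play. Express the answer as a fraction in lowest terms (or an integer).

1/12 dollars

Distribution of the smaller of the two numbers rolled: 1 w.p. 3/8, 2 w.p. 7/24, 3 w.p. 5/24, 4 w.p. 1/8
E[payout] = (3/8)·1 + (7/24)·2 + (5/24)·3 + (1/8)·4 = 25/12
Expected profit = 25/12 − 2 = 1/12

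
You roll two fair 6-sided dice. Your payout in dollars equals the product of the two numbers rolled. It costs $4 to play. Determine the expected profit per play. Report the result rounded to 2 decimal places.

$8.25

Distribution of the product of the two numbers rolled: 1 w.p. 1/36, 2 w.p. 1/18, 3 w.p. 1/18, 4 w.p. 1/12, 5 w.p. 1/18, 6 w.p. 1/9, …
E[payout] = (1/36)·1 + (1/18)·2 + (1/18)·3 + (1/12)·4 + (1/18)·5 + (1/9)·6 + (1/18)·8 + (1/36)·9 + (1/18)·10 + (1/9)·12 + (1/18)·15 + (1/36)·16 + (1/18)·18 + (1/18)·20 + (1/18)·24 + (1/36)·25 + (1/18)·30 + (1/36)·36 = 49/4
Expected profit = 49/4 − 4 = 33/4 ≈ $8.25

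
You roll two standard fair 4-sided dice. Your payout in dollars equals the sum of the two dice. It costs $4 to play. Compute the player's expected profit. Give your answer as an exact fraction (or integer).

$1

Distribution of the sum of the two dice: 2 w.p. 1/16, 3 w.p. 1/8, 4 w.p. 3/16, 5 w.p. 1/4, 6 w.p. 3/16, 7 w.p. 1/8, …
E[payout] = (1/16)·2 + (1/8)·3 + (3/16)·4 + (1/4)·5 + (3/16)·6 + (1/8)·7 + (1/16)·8 = 5
Expected profit = 5 − 4 = 1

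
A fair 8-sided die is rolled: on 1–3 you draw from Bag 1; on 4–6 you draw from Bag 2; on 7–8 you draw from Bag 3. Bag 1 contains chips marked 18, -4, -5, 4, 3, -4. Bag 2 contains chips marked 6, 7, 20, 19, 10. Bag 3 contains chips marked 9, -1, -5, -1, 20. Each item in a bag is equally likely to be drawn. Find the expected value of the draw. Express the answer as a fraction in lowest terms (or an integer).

13/2

E[X | Bag 1] = (18 − 4 − 5 + 4 + 3 − 4)/6 = 2
E[X | Bag 2] = (6 + 7 + 20 + 19 + 10)/5 = 62/5
E[X | Bag 3] = (9 − 1 − 5 − 1 + 20)/5 = 22/5
E[X] = (3/8)·2 + (3/8)·62/5 + (1/4)·22/5 = 13/2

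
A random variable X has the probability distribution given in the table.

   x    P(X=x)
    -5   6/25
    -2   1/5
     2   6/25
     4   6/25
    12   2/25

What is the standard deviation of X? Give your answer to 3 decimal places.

E[X] = 4/5, E[X²] = 578/25
Var(X) = E[X²] − (E[X])² = 578/25 − 16/25 = 562/25
SD(X) = √(562/25) ≈ 4.741

4.741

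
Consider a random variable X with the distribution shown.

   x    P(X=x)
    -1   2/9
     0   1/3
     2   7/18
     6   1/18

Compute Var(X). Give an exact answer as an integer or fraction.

242/81

E[X] = (2/9)·(-1) + (1/3)·0 + (7/18)·2 + (1/18)·6 = 8/9
E[X²] = (2/9)·1 + (1/3)·0 + (7/18)·4 + (1/18)·36 = 34/9
Var(X) = 34/9 − (8/9)² = 242/81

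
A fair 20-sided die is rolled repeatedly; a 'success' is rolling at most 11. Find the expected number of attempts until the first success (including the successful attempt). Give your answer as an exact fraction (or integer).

20/11

For a geometric distribution, E[trials] = 1/p = 1/(11/20) = 20/11.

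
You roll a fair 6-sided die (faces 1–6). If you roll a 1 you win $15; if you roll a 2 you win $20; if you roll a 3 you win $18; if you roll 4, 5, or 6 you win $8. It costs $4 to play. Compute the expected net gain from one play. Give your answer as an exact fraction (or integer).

53/6 dollars

E[payout] = (1/2)·8 + (1/6)·15 + (1/6)·18 + (1/6)·20 = 77/6
Expected profit = 77/6 − 4 = 53/6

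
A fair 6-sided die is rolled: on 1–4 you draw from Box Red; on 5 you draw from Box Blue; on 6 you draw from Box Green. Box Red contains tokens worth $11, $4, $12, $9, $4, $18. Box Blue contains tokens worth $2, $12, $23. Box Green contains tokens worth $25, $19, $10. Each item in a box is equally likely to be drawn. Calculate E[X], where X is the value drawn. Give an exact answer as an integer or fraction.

E[X | Box Red] = (11 + 4 + 12 + 9 + 4 + 18)/6 = 29/3
E[X | Box Blue] = (2 + 12 + 23)/3 = 37/3
E[X | Box Green] = (25 + 19 + 10)/3 = 18
E[X] = (2/3)·29/3 + (1/6)·37/3 + (1/6)·18 = 23/2

23/2 dollars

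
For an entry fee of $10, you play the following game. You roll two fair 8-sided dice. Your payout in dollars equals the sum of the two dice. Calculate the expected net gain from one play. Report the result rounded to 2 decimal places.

-$1.00

Distribution of the sum of the two dice: 2 w.p. 1/64, 3 w.p. 1/32, 4 w.p. 3/64, 5 w.p. 1/16, 6 w.p. 5/64, 7 w.p. 3/32, …
E[payout] = (1/64)·2 + (1/32)·3 + (3/64)·4 + (1/16)·5 + (5/64)·6 + (3/32)·7 + (7/64)·8 + (1/8)·9 + (7/64)·10 + (3/32)·11 + (5/64)·12 + (1/16)·13 + (3/64)·14 + (1/32)·15 + (1/64)·16 = 9
Expected profit = 9 − 10 = -1 ≈ -$1.00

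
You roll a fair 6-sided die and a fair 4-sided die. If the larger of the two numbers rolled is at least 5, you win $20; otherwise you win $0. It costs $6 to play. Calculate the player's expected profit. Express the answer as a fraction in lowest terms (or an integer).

E[payout] = (2/3)·0 + (1/3)·20 = 20/3
Expected profit = 20/3 − 6 = 2/3

2/3 dollars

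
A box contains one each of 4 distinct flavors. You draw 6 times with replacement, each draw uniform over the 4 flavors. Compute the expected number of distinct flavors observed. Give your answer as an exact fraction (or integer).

3367/1024

Let Xⱼ=1 if type j appears at least once. P(Xⱼ=1) = 1 − ((4−1)/4)^6 = 3367/4096.
E[#distinct] = 4·3367/4096 = 3367/1024.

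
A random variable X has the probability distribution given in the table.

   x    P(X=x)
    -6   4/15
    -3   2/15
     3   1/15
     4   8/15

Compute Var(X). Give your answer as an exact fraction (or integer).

892/45

E[X] = (4/15)·(-6) + (2/15)·(-3) + (1/15)·3 + (8/15)·4 = 1/3
E[X²] = (4/15)·36 + (2/15)·9 + (1/15)·9 + (8/15)·16 = 299/15
Var(X) = 299/15 − (1/3)² = 892/45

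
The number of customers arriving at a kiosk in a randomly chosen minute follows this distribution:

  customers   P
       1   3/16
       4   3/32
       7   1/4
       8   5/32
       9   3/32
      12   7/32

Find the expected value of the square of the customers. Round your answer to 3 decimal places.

63.031

E[X²] = (3/16)·1 + (3/32)·16 + (1/4)·49 + (5/32)·64 + (3/32)·81 + (7/32)·144
     = 2017/32 ≈ 63.031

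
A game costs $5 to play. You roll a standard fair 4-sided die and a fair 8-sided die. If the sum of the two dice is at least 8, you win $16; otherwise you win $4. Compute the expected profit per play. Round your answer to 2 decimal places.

E[payout] = (9/16)·4 + (7/16)·16 = 37/4
Expected profit = 37/4 − 5 = 17/4 ≈ $4.25

$4.25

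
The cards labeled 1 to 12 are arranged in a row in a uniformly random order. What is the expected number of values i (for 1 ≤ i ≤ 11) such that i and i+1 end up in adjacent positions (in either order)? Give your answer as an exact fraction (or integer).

For each i ∈ {1,…,11}, let Xᵢ = 1 if i and i+1 are adjacent. P(Xᵢ=1) = 2·(12−1)!/12! = 2/12.
By linearity, E[ΣXᵢ] = (11)·(2/12) = 11/6.

11/6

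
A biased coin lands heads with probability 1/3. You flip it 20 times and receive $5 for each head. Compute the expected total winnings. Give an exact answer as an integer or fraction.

100/3 dollars

E[#heads] = 20·1/3 = 20/3 (linearity over flips).
E[winnings] = 5·20/3 = 100/3.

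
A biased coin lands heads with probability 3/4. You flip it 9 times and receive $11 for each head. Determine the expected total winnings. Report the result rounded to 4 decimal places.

E[#heads] = 9·3/4 = 27/4 (linearity over flips).
E[winnings] = 11·27/4 = 297/4.
≈ 74.2500

$74.2500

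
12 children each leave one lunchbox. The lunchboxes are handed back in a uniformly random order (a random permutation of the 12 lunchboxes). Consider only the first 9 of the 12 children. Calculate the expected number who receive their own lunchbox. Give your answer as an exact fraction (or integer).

Let Xᵢ = 1 if person i gets their own lunchbox. For each i, P(Xᵢ=1) = 1/12.
By linearity of expectation, E[X₁+…+X_9] = 9·(1/12) = 3/4.

3/4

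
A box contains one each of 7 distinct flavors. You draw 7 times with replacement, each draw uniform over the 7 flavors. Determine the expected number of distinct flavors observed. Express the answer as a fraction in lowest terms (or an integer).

Let Xⱼ=1 if type j appears at least once. P(Xⱼ=1) = 1 − ((7−1)/7)^7 = 543607/823543.
E[#distinct] = 7·543607/823543 = 543607/117649.

543607/117649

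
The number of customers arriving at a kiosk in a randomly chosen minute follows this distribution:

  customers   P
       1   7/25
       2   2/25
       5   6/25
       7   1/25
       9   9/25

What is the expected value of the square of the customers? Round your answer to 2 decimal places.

E[X²] = (7/25)·1 + (2/25)·4 + (6/25)·25 + (1/25)·49 + (9/25)·81
     = 943/25 ≈ 37.72

37.72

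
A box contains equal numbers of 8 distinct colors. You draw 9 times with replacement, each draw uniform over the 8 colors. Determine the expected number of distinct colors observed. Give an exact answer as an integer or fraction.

Let Xⱼ=1 if type j appears at least once. P(Xⱼ=1) = 1 − ((8−1)/8)^9 = 93864121/134217728.
E[#distinct] = 8·93864121/134217728 = 93864121/16777216.

93864121/16777216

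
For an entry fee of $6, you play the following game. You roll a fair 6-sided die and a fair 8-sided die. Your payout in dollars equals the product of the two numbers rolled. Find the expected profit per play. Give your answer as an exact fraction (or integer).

Distribution of the product of the two numbers rolled: 1 w.p. 1/48, 2 w.p. 1/24, 3 w.p. 1/24, 4 w.p. 1/16, 5 w.p. 1/24, 6 w.p. 1/12, …
E[payout] = (1/48)·1 + (1/24)·2 + (1/24)·3 + (1/16)·4 + (1/24)·5 + (1/12)·6 + (1/48)·7 + (1/16)·8 + (1/48)·9 + (1/24)·10 + (1/12)·12 + (1/48)·14 + (1/24)·15 + (1/24)·16 + (1/24)·18 + (1/24)·20 + (1/48)·21 + (1/16)·24 + (1/48)·25 + (1/48)·28 + (1/24)·30 + (1/48)·32 + (1/48)·35 + (1/48)·36 + (1/48)·40 + (1/48)·42 + (1/48)·48 = 63/4
Expected profit = 63/4 − 6 = 39/4

39/4 dollars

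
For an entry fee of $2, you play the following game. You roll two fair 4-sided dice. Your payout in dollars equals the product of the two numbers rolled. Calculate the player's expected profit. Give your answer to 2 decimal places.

$4.25

Distribution of the product of the two numbers rolled: 1 w.p. 1/16, 2 w.p. 1/8, 3 w.p. 1/8, 4 w.p. 3/16, 6 w.p. 1/8, 8 w.p. 1/8, …
E[payout] = (1/16)·1 + (1/8)·2 + (1/8)·3 + (3/16)·4 + (1/8)·6 + (1/8)·8 + (1/16)·9 + (1/8)·12 + (1/16)·16 = 25/4
Expected profit = 25/4 − 2 = 17/4 ≈ $4.25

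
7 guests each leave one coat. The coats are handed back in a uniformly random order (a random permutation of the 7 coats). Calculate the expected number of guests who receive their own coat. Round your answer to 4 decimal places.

Let Xᵢ = 1 if person i gets their own coat. For each i, P(Xᵢ=1) = 1/7.
By linearity of expectation, E[X₁+…+X_7] = 7·(1/7) = 1.
≈ 1.0000

1.0000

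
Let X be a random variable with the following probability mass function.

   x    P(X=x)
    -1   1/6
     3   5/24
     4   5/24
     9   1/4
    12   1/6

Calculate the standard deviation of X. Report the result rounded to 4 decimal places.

E[X] = 133/24, E[X²] = 397/8
Var(X) = E[X²] − (E[X])² = 397/8 − 17689/576 = 10895/576
SD(X) = √(10895/576) ≈ 4.3491

4.3491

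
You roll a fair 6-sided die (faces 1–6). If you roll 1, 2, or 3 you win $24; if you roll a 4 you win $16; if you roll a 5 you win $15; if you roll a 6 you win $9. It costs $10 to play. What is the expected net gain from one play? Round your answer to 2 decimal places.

$8.67

E[payout] = (1/6)·9 + (1/6)·15 + (1/6)·16 + (1/2)·24 = 56/3
Expected profit = 56/3 − 10 = 26/3 ≈ $8.67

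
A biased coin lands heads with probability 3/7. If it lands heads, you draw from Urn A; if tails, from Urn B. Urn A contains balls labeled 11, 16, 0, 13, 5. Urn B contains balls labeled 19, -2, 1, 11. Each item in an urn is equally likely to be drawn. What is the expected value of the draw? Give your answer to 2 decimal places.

E[X | Urn A] = (11 + 16 + 0 + 13 + 5)/5 = 9
E[X | Urn B] = (19 − 2 + 1 + 11)/4 = 29/4
E[X] = (3/7)·9 + (4/7)·29/4 = 8 ≈ 8.00

8.00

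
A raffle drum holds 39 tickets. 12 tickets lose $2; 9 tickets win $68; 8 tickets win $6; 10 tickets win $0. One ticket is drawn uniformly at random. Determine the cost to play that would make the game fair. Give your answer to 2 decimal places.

E[payout] = (12/39)·(-2) + (9/39)·68 + (8/39)·6 + (10/39)·0 = 212/13
Fair fee = E[payout] = 212/13 ≈ $16.31

$16.31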